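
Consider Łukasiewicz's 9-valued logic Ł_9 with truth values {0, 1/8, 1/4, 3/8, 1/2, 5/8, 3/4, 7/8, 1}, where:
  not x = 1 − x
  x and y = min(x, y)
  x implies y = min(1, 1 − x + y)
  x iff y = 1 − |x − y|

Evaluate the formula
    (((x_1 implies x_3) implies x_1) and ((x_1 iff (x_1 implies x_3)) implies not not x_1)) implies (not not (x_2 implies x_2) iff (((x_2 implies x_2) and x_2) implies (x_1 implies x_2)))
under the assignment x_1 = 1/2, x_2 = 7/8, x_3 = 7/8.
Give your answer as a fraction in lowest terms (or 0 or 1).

x_1 implies x_3 = 1/2 implies 7/8 = 1
(x_1 implies x_3) implies x_1 = 1 implies 1/2 = 1/2
x_1 implies x_3 = 1/2 implies 7/8 = 1
x_1 iff (x_1 implies x_3) = 1/2 iff 1 = 1/2
not x_1 = not 1/2 = 1/2
not not x_1 = not 1/2 = 1/2
(x_1 iff (x_1 implies x_3)) implies not not x_1 = 1/2 implies 1/2 = 1
((x_1 implies x_3) implies x_1) and ((x_1 iff (x_1 implies x_3)) implies not not x_1) = 1/2 and 1 = 1/2
x_2 implies x_2 = 7/8 implies 7/8 = 1
not (x_2 implies x_2) = not 1 = 0
not not (x_2 implies x_2) = not 0 = 1
x_2 implies x_2 = 7/8 implies 7/8 = 1
(x_2 implies x_2) and x_2 = 1 and 7/8 = 7/8
x_1 implies x_2 = 1/2 implies 7/8 = 1
((x_2 implies x_2) and x_2) implies (x_1 implies x_2) = 7/8 implies 1 = 1
not not (x_2 implies x_2) iff (((x_2 implies x_2) and x_2) implies (x_1 implies x_2)) = 1 iff 1 = 1
(((x_1 implies x_3) implies x_1) and ((x_1 iff (x_1 implies x_3)) implies not not x_1)) implies (not not (x_2 implies x_2) iff (((x_2 implies x_2) and x_2) implies (x_1 implies x_2))) = 1/2 implies 1 = 1

1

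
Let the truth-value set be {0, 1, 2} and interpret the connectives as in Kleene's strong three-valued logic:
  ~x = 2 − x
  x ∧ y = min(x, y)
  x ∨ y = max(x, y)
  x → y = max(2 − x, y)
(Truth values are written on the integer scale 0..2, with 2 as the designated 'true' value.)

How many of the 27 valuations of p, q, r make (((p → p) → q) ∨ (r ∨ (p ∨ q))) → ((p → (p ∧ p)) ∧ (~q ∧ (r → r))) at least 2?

4

value 2: 4 assignments (counts)
value 1: 14 assignments
value 0: 9 assignments
So 4 of the 27 assignments meet the threshold.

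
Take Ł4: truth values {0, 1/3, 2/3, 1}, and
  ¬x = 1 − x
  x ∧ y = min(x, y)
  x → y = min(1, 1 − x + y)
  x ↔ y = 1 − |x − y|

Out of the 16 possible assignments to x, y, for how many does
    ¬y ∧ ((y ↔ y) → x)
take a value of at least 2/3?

4

x = 0, y = 0 ↦ 0  <
x = 0, y = 1/3 ↦ 0  <
x = 0, y = 2/3 ↦ 0  <
x = 0, y = 1 ↦ 0  <
x = 1/3, y = 0 ↦ 1/3  <
x = 1/3, y = 1/3 ↦ 1/3  <
x = 1/3, y = 2/3 ↦ 1/3  <
x = 1/3, y = 1 ↦ 0  <
x = 2/3, y = 0 ↦ 2/3  ≥
x = 2/3, y = 1/3 ↦ 2/3  ≥
x = 2/3, y = 2/3 ↦ 1/3  <
x = 2/3, y = 1 ↦ 0  <
x = 1, y = 0 ↦ 1  ≥
x = 1, y = 1/3 ↦ 2/3  ≥
x = 1, y = 2/3 ↦ 1/3  <
x = 1, y = 1 ↦ 0  <
So 4 of the 16 assignments meet the threshold.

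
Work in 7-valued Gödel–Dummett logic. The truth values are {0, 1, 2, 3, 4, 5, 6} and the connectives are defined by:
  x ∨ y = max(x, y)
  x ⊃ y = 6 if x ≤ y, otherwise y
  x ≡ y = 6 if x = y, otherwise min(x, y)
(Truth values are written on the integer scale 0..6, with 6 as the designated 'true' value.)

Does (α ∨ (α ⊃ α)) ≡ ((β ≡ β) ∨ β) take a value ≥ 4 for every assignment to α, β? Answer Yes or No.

Yes

At α = 0, β = 1, for instance:
α ⊃ α = 0 ⊃ 0 = 6
α ∨ (α ⊃ α) = 0 ∨ 6 = 6
β ≡ β = 1 ≡ 1 = 6
(β ≡ β) ∨ β = 6 ∨ 1 = 6
(α ∨ (α ⊃ α)) ≡ ((β ≡ β) ∨ β) = 6 ≡ 6 = 6
and checking the remaining 48 assignments likewise gives ≥ 4 in every case.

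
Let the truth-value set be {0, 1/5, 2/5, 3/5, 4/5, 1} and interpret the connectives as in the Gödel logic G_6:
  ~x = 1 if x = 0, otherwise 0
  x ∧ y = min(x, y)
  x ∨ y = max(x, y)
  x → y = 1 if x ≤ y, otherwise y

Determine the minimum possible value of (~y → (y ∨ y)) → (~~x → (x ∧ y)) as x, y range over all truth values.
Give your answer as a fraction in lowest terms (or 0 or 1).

1/5

Take x = 1/5, y = 1/5:
~y = ~1/5 = 0
y ∨ y = 1/5 ∨ 1/5 = 1/5
~y → (y ∨ y) = 0 → 1/5 = 1
~x = ~1/5 = 0
~~x = ~0 = 1
x ∧ y = 1/5 ∧ 1/5 = 1/5
~~x → (x ∧ y) = 1 → 1/5 = 1/5
(~y → (y ∨ y)) → (~~x → (x ∧ y)) = 1 → 1/5 = 1/5
No assignment yields a value below 1/5, so this is the minimum.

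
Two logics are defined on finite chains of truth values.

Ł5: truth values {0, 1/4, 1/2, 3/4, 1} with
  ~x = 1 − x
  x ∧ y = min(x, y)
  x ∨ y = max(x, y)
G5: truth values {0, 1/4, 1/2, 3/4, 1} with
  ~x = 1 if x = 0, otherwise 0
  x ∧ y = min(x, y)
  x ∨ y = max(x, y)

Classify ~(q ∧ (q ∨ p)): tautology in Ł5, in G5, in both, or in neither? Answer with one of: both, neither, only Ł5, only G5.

neither

In Ł5: at p = 0, q = 1/4 the value is 3/4 — not a tautology.
In G5: at p = 0, q = 1/4 the value is 0 — not a tautology.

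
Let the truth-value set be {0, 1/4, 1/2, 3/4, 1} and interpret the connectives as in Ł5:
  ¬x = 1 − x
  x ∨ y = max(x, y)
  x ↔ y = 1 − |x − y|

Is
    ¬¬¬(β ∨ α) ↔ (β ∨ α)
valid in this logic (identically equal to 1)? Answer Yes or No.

Counterexample: take α = 0, β = 0.
β ∨ α = 0 ∨ 0 = 0
¬(β ∨ α) = ¬0 = 1
¬¬(β ∨ α) = ¬1 = 0
¬¬¬(β ∨ α) = ¬0 = 1
¬¬¬(β ∨ α) ↔ (β ∨ α) = 1 ↔ 0 = 0
This gives 0 ≠ 1.

No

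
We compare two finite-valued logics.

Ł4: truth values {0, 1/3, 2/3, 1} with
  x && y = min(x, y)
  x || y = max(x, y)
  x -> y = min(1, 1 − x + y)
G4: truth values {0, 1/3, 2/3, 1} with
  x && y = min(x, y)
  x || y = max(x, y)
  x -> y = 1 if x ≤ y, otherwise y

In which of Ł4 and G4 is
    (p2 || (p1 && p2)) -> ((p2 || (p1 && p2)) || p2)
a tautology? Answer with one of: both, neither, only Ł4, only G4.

In Ł4: every assignment gives 1 — tautology.
In G4: every assignment gives 1 — tautology.

both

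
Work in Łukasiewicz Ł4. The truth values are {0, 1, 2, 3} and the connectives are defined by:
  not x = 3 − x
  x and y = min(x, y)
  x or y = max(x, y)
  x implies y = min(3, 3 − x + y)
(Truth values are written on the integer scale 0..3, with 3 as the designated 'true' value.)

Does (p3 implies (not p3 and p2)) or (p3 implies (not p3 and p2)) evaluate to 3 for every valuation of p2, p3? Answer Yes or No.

Counterexample: take p2 = 0, p3 = 1.
not p3 = not 1 = 2
not p3 and p2 = 2 and 0 = 0
p3 implies (not p3 and p2) = 1 implies 0 = 2
not p3 = not 1 = 2
not p3 and p2 = 2 and 0 = 0
p3 implies (not p3 and p2) = 1 implies 0 = 2
(p3 implies (not p3 and p2)) or (p3 implies (not p3 and p2)) = 2 or 2 = 2
This gives 2 ≠ 3.

No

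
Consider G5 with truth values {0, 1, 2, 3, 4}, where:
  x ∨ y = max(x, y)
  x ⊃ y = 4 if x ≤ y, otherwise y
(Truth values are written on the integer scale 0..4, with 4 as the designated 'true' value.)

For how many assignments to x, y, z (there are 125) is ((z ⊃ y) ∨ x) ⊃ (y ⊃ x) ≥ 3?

value 4: 75 assignments (counts)
value 3: 5 assignments (counts)
value 2: 10 assignments
value 1: 15 assignments
value 0: 20 assignments
So 80 of the 125 assignments meet the threshold.

80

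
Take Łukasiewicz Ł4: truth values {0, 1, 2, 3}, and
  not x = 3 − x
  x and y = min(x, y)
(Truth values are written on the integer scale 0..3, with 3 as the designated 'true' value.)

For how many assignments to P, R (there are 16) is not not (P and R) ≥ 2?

4

P = 0, R = 0 ↦ 0  <
P = 0, R = 1 ↦ 0  <
P = 0, R = 2 ↦ 0  <
P = 0, R = 3 ↦ 0  <
P = 1, R = 0 ↦ 0  <
P = 1, R = 1 ↦ 1  <
P = 1, R = 2 ↦ 1  <
P = 1, R = 3 ↦ 1  <
P = 2, R = 0 ↦ 0  <
P = 2, R = 1 ↦ 1  <
P = 2, R = 2 ↦ 2  ≥
P = 2, R = 3 ↦ 2  ≥
P = 3, R = 0 ↦ 0  <
P = 3, R = 1 ↦ 1  <
P = 3, R = 2 ↦ 2  ≥
P = 3, R = 3 ↦ 3  ≥
So 4 of the 16 assignments meet the threshold.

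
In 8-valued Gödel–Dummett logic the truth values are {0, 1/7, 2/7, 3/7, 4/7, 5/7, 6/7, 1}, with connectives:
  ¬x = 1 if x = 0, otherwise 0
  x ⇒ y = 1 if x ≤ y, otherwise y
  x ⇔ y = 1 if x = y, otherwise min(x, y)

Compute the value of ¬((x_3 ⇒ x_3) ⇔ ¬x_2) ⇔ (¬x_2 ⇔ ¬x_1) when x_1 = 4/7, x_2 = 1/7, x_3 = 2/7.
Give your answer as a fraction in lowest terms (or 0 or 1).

x_3 ⇒ x_3 = 2/7 ⇒ 2/7 = 1
¬x_2 = ¬1/7 = 0
(x_3 ⇒ x_3) ⇔ ¬x_2 = 1 ⇔ 0 = 0
¬((x_3 ⇒ x_3) ⇔ ¬x_2) = ¬0 = 1
¬x_2 = ¬1/7 = 0
¬x_1 = ¬4/7 = 0
¬x_2 ⇔ ¬x_1 = 0 ⇔ 0 = 1
¬((x_3 ⇒ x_3) ⇔ ¬x_2) ⇔ (¬x_2 ⇔ ¬x_1) = 1 ⇔ 1 = 1

1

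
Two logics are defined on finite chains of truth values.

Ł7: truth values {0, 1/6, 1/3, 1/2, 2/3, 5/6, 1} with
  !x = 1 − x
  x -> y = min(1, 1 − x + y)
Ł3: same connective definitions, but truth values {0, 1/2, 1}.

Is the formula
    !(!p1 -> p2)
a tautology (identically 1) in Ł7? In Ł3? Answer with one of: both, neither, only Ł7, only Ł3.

neither

In Ł7: at p1 = 0, p2 = 1/6 the value is 5/6 — not a tautology.
In Ł3: at p1 = 0, p2 = 1/2 the value is 1/2 — not a tautology.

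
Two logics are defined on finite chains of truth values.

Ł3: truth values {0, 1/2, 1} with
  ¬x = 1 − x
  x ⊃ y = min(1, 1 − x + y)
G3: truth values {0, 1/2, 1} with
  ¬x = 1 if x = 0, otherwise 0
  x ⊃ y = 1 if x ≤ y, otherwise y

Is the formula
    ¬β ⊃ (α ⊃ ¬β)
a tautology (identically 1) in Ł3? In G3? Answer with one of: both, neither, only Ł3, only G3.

both

In Ł3: every assignment gives 1 — tautology.
In G3: every assignment gives 1 — tautology.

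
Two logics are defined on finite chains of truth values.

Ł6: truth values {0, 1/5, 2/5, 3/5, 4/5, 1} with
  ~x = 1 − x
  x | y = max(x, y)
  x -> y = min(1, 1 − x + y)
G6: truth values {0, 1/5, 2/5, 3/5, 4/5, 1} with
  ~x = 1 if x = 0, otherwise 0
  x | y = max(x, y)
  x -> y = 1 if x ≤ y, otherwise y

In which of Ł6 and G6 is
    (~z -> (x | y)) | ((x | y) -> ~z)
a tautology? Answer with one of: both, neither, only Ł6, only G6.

both

In Ł6: every assignment gives 1 — tautology.
In G6: every assignment gives 1 — tautology.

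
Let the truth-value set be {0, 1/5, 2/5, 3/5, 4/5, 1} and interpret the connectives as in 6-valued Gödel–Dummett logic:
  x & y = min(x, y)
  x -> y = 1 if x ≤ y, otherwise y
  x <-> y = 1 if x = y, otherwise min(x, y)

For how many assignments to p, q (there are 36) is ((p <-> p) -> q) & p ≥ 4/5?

4

value 1: 1 assignment (counts)
value 4/5: 3 assignments (counts)
value 3/5: 5 assignments
value 2/5: 7 assignments
value 1/5: 9 assignments
value 0: 11 assignments
So 4 of the 36 assignments meet the threshold.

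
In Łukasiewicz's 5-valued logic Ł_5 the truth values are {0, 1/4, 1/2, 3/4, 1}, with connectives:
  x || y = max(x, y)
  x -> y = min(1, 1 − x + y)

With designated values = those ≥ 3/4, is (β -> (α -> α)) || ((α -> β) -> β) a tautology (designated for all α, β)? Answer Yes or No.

At α = 1, β = 3/4, for instance:
α -> α = 1 -> 1 = 1
β -> (α -> α) = 3/4 -> 1 = 1
α -> β = 1 -> 3/4 = 3/4
(α -> β) -> β = 3/4 -> 3/4 = 1
(β -> (α -> α)) || ((α -> β) -> β) = 1 || 1 = 1
and checking the remaining 24 assignments likewise gives ≥ 3/4 in every case.

Yes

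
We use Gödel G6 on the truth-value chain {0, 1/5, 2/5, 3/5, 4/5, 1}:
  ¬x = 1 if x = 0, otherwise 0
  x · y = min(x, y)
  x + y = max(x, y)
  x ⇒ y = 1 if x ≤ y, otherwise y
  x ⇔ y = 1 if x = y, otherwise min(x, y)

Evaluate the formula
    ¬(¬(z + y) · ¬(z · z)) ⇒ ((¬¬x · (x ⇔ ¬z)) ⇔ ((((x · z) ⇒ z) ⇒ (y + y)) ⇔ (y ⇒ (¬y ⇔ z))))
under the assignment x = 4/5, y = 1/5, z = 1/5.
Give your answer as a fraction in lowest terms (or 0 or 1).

z + y = 1/5 + 1/5 = 1/5
¬(z + y) = ¬1/5 = 0
z · z = 1/5 · 1/5 = 1/5
¬(z · z) = ¬1/5 = 0
¬(z + y) · ¬(z · z) = 0 · 0 = 0
¬(¬(z + y) · ¬(z · z)) = ¬0 = 1
¬x = ¬4/5 = 0
¬¬x = ¬0 = 1
¬z = ¬1/5 = 0
x ⇔ ¬z = 4/5 ⇔ 0 = 0
¬¬x · (x ⇔ ¬z) = 1 · 0 = 0
x · z = 4/5 · 1/5 = 1/5
(x · z) ⇒ z = 1/5 ⇒ 1/5 = 1
y + y = 1/5 + 1/5 = 1/5
((x · z) ⇒ z) ⇒ (y + y) = 1 ⇒ 1/5 = 1/5
¬y = ¬1/5 = 0
¬y ⇔ z = 0 ⇔ 1/5 = 0
y ⇒ (¬y ⇔ z) = 1/5 ⇒ 0 = 0
(((x · z) ⇒ z) ⇒ (y + y)) ⇔ (y ⇒ (¬y ⇔ z)) = 1/5 ⇔ 0 = 0
(¬¬x · (x ⇔ ¬z)) ⇔ ((((x · z) ⇒ z) ⇒ (y + y)) ⇔ (y ⇒ (¬y ⇔ z))) = 0 ⇔ 0 = 1
¬(¬(z + y) · ¬(z · z)) ⇒ ((¬¬x · (x ⇔ ¬z)) ⇔ ((((x · z) ⇒ z) ⇒ (y + y)) ⇔ (y ⇒ (¬y ⇔ z)))) = 1 ⇒ 1 = 1

1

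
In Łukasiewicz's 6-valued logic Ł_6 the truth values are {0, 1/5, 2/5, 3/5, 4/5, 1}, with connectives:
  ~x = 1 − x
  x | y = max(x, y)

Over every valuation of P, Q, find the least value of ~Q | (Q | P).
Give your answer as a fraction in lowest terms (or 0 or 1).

3/5

Take P = 0, Q = 2/5:
~Q = ~2/5 = 3/5
Q | P = 2/5 | 0 = 2/5
~Q | (Q | P) = 3/5 | 2/5 = 3/5
No assignment yields a value below 3/5, so this is the minimum.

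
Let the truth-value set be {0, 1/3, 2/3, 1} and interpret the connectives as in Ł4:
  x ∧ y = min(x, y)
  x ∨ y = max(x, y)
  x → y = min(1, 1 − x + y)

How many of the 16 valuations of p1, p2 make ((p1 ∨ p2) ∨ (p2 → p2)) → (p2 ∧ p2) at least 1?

4

p1 = 0, p2 = 0 ↦ 0  <
p1 = 0, p2 = 1/3 ↦ 1/3  <
p1 = 0, p2 = 2/3 ↦ 2/3  <
p1 = 0, p2 = 1 ↦ 1  ≥
p1 = 1/3, p2 = 0 ↦ 0  <
p1 = 1/3, p2 = 1/3 ↦ 1/3  <
p1 = 1/3, p2 = 2/3 ↦ 2/3  <
p1 = 1/3, p2 = 1 ↦ 1  ≥
p1 = 2/3, p2 = 0 ↦ 0  <
p1 = 2/3, p2 = 1/3 ↦ 1/3  <
p1 = 2/3, p2 = 2/3 ↦ 2/3  <
p1 = 2/3, p2 = 1 ↦ 1  ≥
p1 = 1, p2 = 0 ↦ 0  <
p1 = 1, p2 = 1/3 ↦ 1/3  <
p1 = 1, p2 = 2/3 ↦ 2/3  <
p1 = 1, p2 = 1 ↦ 1  ≥
So 4 of the 16 assignments meet the threshold.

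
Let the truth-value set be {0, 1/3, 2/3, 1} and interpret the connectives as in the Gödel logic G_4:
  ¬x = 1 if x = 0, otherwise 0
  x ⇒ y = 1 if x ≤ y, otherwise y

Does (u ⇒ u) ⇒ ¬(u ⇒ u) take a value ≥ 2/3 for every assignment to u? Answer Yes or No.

No

Counterexample: take u = 0.
u ⇒ u = 0 ⇒ 0 = 1
u ⇒ u = 0 ⇒ 0 = 1
¬(u ⇒ u) = ¬1 = 0
(u ⇒ u) ⇒ ¬(u ⇒ u) = 1 ⇒ 0 = 0
This gives 0, which is below 2/3.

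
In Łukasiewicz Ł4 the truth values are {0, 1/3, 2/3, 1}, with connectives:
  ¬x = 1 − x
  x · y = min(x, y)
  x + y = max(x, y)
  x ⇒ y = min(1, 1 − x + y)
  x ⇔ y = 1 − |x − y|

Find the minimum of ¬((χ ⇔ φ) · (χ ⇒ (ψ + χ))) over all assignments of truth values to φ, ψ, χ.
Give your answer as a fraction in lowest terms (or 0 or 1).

0

Take φ = 0, ψ = 0, χ = 0:
χ ⇔ φ = 0 ⇔ 0 = 1
ψ + χ = 0 + 0 = 0
χ ⇒ (ψ + χ) = 0 ⇒ 0 = 1
(χ ⇔ φ) · (χ ⇒ (ψ + χ)) = 1 · 1 = 1
¬((χ ⇔ φ) · (χ ⇒ (ψ + χ))) = ¬1 = 0
No assignment yields a value below 0, so this is the minimum.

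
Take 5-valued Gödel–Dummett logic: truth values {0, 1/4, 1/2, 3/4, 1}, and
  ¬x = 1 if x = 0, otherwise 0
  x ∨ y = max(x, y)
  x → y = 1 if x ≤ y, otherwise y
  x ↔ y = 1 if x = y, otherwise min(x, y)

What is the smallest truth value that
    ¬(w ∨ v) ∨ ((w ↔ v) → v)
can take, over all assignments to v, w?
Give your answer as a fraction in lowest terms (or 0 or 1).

Take v = 1/4, w = 1/4:
w ∨ v = 1/4 ∨ 1/4 = 1/4
¬(w ∨ v) = ¬1/4 = 0
w ↔ v = 1/4 ↔ 1/4 = 1
(w ↔ v) → v = 1 → 1/4 = 1/4
¬(w ∨ v) ∨ ((w ↔ v) → v) = 0 ∨ 1/4 = 1/4
No assignment yields a value below 1/4, so this is the minimum.

1/4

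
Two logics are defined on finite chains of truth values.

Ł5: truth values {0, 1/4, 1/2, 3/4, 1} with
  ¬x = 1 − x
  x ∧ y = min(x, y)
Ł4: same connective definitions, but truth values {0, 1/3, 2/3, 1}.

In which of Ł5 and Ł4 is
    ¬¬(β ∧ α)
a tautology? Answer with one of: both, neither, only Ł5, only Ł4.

neither

In Ł5: at α = 0, β = 0 the value is 0 — not a tautology.
In Ł4: at α = 0, β = 0 the value is 0 — not a tautology.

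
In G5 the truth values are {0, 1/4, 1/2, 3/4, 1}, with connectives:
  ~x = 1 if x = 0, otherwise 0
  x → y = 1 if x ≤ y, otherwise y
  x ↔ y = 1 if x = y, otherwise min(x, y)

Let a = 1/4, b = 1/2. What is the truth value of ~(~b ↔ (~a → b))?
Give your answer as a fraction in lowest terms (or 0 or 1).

1

~b = ~1/2 = 0
~a = ~1/4 = 0
~a → b = 0 → 1/2 = 1
~b ↔ (~a → b) = 0 ↔ 1 = 0
~(~b ↔ (~a → b)) = ~0 = 1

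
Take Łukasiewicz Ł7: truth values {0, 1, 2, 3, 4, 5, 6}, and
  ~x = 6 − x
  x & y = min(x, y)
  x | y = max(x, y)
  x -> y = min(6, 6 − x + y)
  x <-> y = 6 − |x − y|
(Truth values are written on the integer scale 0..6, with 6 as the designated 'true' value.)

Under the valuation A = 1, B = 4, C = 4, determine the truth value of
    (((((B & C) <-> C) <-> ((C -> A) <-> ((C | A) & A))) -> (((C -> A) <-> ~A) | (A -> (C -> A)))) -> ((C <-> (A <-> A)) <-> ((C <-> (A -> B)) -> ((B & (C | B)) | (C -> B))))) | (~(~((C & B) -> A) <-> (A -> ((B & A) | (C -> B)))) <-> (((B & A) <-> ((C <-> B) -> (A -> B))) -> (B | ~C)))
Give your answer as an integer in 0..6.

4

B & C = 4 & 4 = 4
(B & C) <-> C = 4 <-> 4 = 6
C -> A = 4 -> 1 = 3
C | A = 4 | 1 = 4
(C | A) & A = 4 & 1 = 1
(C -> A) <-> ((C | A) & A) = 3 <-> 1 = 4
((B & C) <-> C) <-> ((C -> A) <-> ((C | A) & A)) = 6 <-> 4 = 4
C -> A = 4 -> 1 = 3
~A = ~1 = 5
(C -> A) <-> ~A = 3 <-> 5 = 4
C -> A = 4 -> 1 = 3
A -> (C -> A) = 1 -> 3 = 6
((C -> A) <-> ~A) | (A -> (C -> A)) = 4 | 6 = 6
(((B & C) <-> C) <-> ((C -> A) <-> ((C | A) & A))) -> (((C -> A) <-> ~A) | (A -> (C -> A))) = 4 -> 6 = 6
A <-> A = 1 <-> 1 = 6
C <-> (A <-> A) = 4 <-> 6 = 4
A -> B = 1 -> 4 = 6
C <-> (A -> B) = 4 <-> 6 = 4
C | B = 4 | 4 = 4
B & (C | B) = 4 & 4 = 4
C -> B = 4 -> 4 = 6
(B & (C | B)) | (C -> B) = 4 | 6 = 6
(C <-> (A -> B)) -> ((B & (C | B)) | (C -> B)) = 4 -> 6 = 6
(C <-> (A <-> A)) <-> ((C <-> (A -> B)) -> ((B & (C | B)) | (C -> B))) = 4 <-> 6 = 4
((((B & C) <-> C) <-> ((C -> A) <-> ((C | A) & A))) -> (((C -> A) <-> ~A) | (A -> (C -> A)))) -> ((C <-> (A <-> A)) <-> ((C <-> (A -> B)) -> ((B & (C | B)) | (C -> B)))) = 6 -> 4 = 4
C & B = 4 & 4 = 4
(C & B) -> A = 4 -> 1 = 3
~((C & B) -> A) = ~3 = 3
B & A = 4 & 1 = 1
C -> B = 4 -> 4 = 6
(B & A) | (C -> B) = 1 | 6 = 6
A -> ((B & A) | (C -> B)) = 1 -> 6 = 6
~((C & B) -> A) <-> (A -> ((B & A) | (C -> B))) = 3 <-> 6 = 3
~(~((C & B) -> A) <-> (A -> ((B & A) | (C -> B)))) = ~3 = 3
B & A = 4 & 1 = 1
C <-> B = 4 <-> 4 = 6
A -> B = 1 -> 4 = 6
(C <-> B) -> (A -> B) = 6 -> 6 = 6
(B & A) <-> ((C <-> B) -> (A -> B)) = 1 <-> 6 = 1
~C = ~4 = 2
B | ~C = 4 | 2 = 4
((B & A) <-> ((C <-> B) -> (A -> B))) -> (B | ~C) = 1 -> 4 = 6
~(~((C & B) -> A) <-> (A -> ((B & A) | (C -> B)))) <-> (((B & A) <-> ((C <-> B) -> (A -> B))) -> (B | ~C)) = 3 <-> 6 = 3
(((((B & C) <-> C) <-> ((C -> A) <-> ((C | A) & A))) -> (((C -> A) <-> ~A) | (A -> (C -> A)))) -> ((C <-> (A <-> A)) <-> ((C <-> (A -> B)) -> ((B & (C | B)) | (C -> B))))) | (~(~((C & B) -> A) <-> (A -> ((B & A) | (C -> B)))) <-> (((B & A) <-> ((C <-> B) -> (A -> B))) -> (B | ~C))) = 4 | 3 = 4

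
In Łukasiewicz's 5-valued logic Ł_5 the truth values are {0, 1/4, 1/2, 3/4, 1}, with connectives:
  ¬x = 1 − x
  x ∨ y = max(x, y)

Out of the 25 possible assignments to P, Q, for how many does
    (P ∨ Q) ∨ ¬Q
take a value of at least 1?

value 1: 13 assignments (counts)
value 3/4: 9 assignments
value 1/2: 3 assignments
So 13 of the 25 assignments meet the threshold.

13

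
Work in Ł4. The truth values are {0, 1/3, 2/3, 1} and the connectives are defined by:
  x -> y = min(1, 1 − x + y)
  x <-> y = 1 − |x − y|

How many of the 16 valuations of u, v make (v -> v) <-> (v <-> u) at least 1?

u = 0, v = 0 ↦ 1  ≥
u = 0, v = 1/3 ↦ 2/3  <
u = 0, v = 2/3 ↦ 1/3  <
u = 0, v = 1 ↦ 0  <
u = 1/3, v = 0 ↦ 2/3  <
u = 1/3, v = 1/3 ↦ 1  ≥
u = 1/3, v = 2/3 ↦ 2/3  <
u = 1/3, v = 1 ↦ 1/3  <
u = 2/3, v = 0 ↦ 1/3  <
u = 2/3, v = 1/3 ↦ 2/3  <
u = 2/3, v = 2/3 ↦ 1  ≥
u = 2/3, v = 1 ↦ 2/3  <
u = 1, v = 0 ↦ 0  <
u = 1, v = 1/3 ↦ 1/3  <
u = 1, v = 2/3 ↦ 2/3  <
u = 1, v = 1 ↦ 1  ≥
So 4 of the 16 assignments meet the threshold.

4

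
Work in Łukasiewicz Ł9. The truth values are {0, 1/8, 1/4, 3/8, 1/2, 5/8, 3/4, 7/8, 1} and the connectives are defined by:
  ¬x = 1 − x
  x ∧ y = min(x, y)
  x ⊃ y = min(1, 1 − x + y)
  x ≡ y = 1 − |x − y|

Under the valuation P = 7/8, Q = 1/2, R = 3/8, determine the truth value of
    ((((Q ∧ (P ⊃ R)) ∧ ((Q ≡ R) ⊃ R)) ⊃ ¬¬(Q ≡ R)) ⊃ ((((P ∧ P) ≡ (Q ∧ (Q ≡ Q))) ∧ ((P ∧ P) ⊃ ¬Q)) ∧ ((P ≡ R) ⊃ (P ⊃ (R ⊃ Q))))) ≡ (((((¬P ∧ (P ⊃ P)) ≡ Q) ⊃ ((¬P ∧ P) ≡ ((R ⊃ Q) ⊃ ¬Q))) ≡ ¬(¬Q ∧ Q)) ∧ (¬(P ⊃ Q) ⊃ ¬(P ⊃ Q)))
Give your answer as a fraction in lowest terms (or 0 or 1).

P ⊃ R = 7/8 ⊃ 3/8 = 1/2
Q ∧ (P ⊃ R) = 1/2 ∧ 1/2 = 1/2
Q ≡ R = 1/2 ≡ 3/8 = 7/8
(Q ≡ R) ⊃ R = 7/8 ⊃ 3/8 = 1/2
(Q ∧ (P ⊃ R)) ∧ ((Q ≡ R) ⊃ R) = 1/2 ∧ 1/2 = 1/2
Q ≡ R = 1/2 ≡ 3/8 = 7/8
¬(Q ≡ R) = ¬7/8 = 1/8
¬¬(Q ≡ R) = ¬1/8 = 7/8
((Q ∧ (P ⊃ R)) ∧ ((Q ≡ R) ⊃ R)) ⊃ ¬¬(Q ≡ R) = 1/2 ⊃ 7/8 = 1
P ∧ P = 7/8 ∧ 7/8 = 7/8
Q ≡ Q = 1/2 ≡ 1/2 = 1
Q ∧ (Q ≡ Q) = 1/2 ∧ 1 = 1/2
(P ∧ P) ≡ (Q ∧ (Q ≡ Q)) = 7/8 ≡ 1/2 = 5/8
P ∧ P = 7/8 ∧ 7/8 = 7/8
¬Q = ¬1/2 = 1/2
(P ∧ P) ⊃ ¬Q = 7/8 ⊃ 1/2 = 5/8
((P ∧ P) ≡ (Q ∧ (Q ≡ Q))) ∧ ((P ∧ P) ⊃ ¬Q) = 5/8 ∧ 5/8 = 5/8
P ≡ R = 7/8 ≡ 3/8 = 1/2
R ⊃ Q = 3/8 ⊃ 1/2 = 1
P ⊃ (R ⊃ Q) = 7/8 ⊃ 1 = 1
(P ≡ R) ⊃ (P ⊃ (R ⊃ Q)) = 1/2 ⊃ 1 = 1
(((P ∧ P) ≡ (Q ∧ (Q ≡ Q))) ∧ ((P ∧ P) ⊃ ¬Q)) ∧ ((P ≡ R) ⊃ (P ⊃ (R ⊃ Q))) = 5/8 ∧ 1 = 5/8
(((Q ∧ (P ⊃ R)) ∧ ((Q ≡ R) ⊃ R)) ⊃ ¬¬(Q ≡ R)) ⊃ ((((P ∧ P) ≡ (Q ∧ (Q ≡ Q))) ∧ ((P ∧ P) ⊃ ¬Q)) ∧ ((P ≡ R) ⊃ (P ⊃ (R ⊃ Q)))) = 1 ⊃ 5/8 = 5/8
¬P = ¬7/8 = 1/8
P ⊃ P = 7/8 ⊃ 7/8 = 1
¬P ∧ (P ⊃ P) = 1/8 ∧ 1 = 1/8
(¬P ∧ (P ⊃ P)) ≡ Q = 1/8 ≡ 1/2 = 5/8
¬P = ¬7/8 = 1/8
¬P ∧ P = 1/8 ∧ 7/8 = 1/8
R ⊃ Q = 3/8 ⊃ 1/2 = 1
¬Q = ¬1/2 = 1/2
(R ⊃ Q) ⊃ ¬Q = 1 ⊃ 1/2 = 1/2
(¬P ∧ P) ≡ ((R ⊃ Q) ⊃ ¬Q) = 1/8 ≡ 1/2 = 5/8
((¬P ∧ (P ⊃ P)) ≡ Q) ⊃ ((¬P ∧ P) ≡ ((R ⊃ Q) ⊃ ¬Q)) = 5/8 ⊃ 5/8 = 1
¬Q = ¬1/2 = 1/2
¬Q ∧ Q = 1/2 ∧ 1/2 = 1/2
¬(¬Q ∧ Q) = ¬1/2 = 1/2
(((¬P ∧ (P ⊃ P)) ≡ Q) ⊃ ((¬P ∧ P) ≡ ((R ⊃ Q) ⊃ ¬Q))) ≡ ¬(¬Q ∧ Q) = 1 ≡ 1/2 = 1/2
P ⊃ Q = 7/8 ⊃ 1/2 = 5/8
¬(P ⊃ Q) = ¬5/8 = 3/8
P ⊃ Q = 7/8 ⊃ 1/2 = 5/8
¬(P ⊃ Q) = ¬5/8 = 3/8
¬(P ⊃ Q) ⊃ ¬(P ⊃ Q) = 3/8 ⊃ 3/8 = 1
((((¬P ∧ (P ⊃ P)) ≡ Q) ⊃ ((¬P ∧ P) ≡ ((R ⊃ Q) ⊃ ¬Q))) ≡ ¬(¬Q ∧ Q)) ∧ (¬(P ⊃ Q) ⊃ ¬(P ⊃ Q)) = 1/2 ∧ 1 = 1/2
((((Q ∧ (P ⊃ R)) ∧ ((Q ≡ R) ⊃ R)) ⊃ ¬¬(Q ≡ R)) ⊃ ((((P ∧ P) ≡ (Q ∧ (Q ≡ Q))) ∧ ((P ∧ P) ⊃ ¬Q)) ∧ ((P ≡ R) ⊃ (P ⊃ (R ⊃ Q))))) ≡ (((((¬P ∧ (P ⊃ P)) ≡ Q) ⊃ ((¬P ∧ P) ≡ ((R ⊃ Q) ⊃ ¬Q))) ≡ ¬(¬Q ∧ Q)) ∧ (¬(P ⊃ Q) ⊃ ¬(P ⊃ Q))) = 5/8 ≡ 1/2 = 7/8

7/8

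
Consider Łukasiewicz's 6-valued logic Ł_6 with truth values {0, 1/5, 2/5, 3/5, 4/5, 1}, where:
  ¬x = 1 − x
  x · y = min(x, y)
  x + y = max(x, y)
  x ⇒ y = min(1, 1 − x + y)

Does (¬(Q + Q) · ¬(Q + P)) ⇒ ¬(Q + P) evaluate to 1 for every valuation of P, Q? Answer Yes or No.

At P = 0, Q = 4/5, for instance:
Q + Q = 4/5 + 4/5 = 4/5
¬(Q + Q) = ¬4/5 = 1/5
Q + P = 4/5 + 0 = 4/5
¬(Q + P) = ¬4/5 = 1/5
¬(Q + Q) · ¬(Q + P) = 1/5 · 1/5 = 1/5
(¬(Q + Q) · ¬(Q + P)) ⇒ ¬(Q + P) = 1/5 ⇒ 1/5 = 1
and checking the remaining 35 assignments likewise gives ≥ 1 in every case.

Yes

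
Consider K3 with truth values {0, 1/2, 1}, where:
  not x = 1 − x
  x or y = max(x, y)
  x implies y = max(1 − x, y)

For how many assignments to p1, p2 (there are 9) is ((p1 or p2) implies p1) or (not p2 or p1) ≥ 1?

5

p1 = 0, p2 = 0 ↦ 1  ≥
p1 = 0, p2 = 1/2 ↦ 1/2  <
p1 = 0, p2 = 1 ↦ 0  <
p1 = 1/2, p2 = 0 ↦ 1  ≥
p1 = 1/2, p2 = 1/2 ↦ 1/2  <
p1 = 1/2, p2 = 1 ↦ 1/2  <
p1 = 1, p2 = 0 ↦ 1  ≥
p1 = 1, p2 = 1/2 ↦ 1  ≥
p1 = 1, p2 = 1 ↦ 1  ≥
So 5 of the 9 assignments meet the threshold.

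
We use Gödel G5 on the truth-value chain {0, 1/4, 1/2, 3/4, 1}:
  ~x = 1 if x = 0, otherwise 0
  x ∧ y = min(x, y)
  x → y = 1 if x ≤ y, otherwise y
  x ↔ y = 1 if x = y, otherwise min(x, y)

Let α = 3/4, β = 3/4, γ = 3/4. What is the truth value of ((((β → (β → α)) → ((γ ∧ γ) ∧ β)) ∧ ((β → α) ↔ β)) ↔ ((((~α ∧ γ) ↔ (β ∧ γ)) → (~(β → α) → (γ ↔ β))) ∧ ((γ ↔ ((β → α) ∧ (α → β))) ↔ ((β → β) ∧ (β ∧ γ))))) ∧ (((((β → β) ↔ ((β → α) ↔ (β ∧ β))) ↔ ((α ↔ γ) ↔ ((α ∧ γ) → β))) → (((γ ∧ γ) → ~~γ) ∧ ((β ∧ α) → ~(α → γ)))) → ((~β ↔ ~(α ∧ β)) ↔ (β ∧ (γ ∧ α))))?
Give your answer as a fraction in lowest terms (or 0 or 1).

β → α = 3/4 → 3/4 = 1
β → (β → α) = 3/4 → 1 = 1
γ ∧ γ = 3/4 ∧ 3/4 = 3/4
(γ ∧ γ) ∧ β = 3/4 ∧ 3/4 = 3/4
(β → (β → α)) → ((γ ∧ γ) ∧ β) = 1 → 3/4 = 3/4
β → α = 3/4 → 3/4 = 1
(β → α) ↔ β = 1 ↔ 3/4 = 3/4
((β → (β → α)) → ((γ ∧ γ) ∧ β)) ∧ ((β → α) ↔ β) = 3/4 ∧ 3/4 = 3/4
~α = ~3/4 = 0
~α ∧ γ = 0 ∧ 3/4 = 0
β ∧ γ = 3/4 ∧ 3/4 = 3/4
(~α ∧ γ) ↔ (β ∧ γ) = 0 ↔ 3/4 = 0
β → α = 3/4 → 3/4 = 1
~(β → α) = ~1 = 0
γ ↔ β = 3/4 ↔ 3/4 = 1
~(β → α) → (γ ↔ β) = 0 → 1 = 1
((~α ∧ γ) ↔ (β ∧ γ)) → (~(β → α) → (γ ↔ β)) = 0 → 1 = 1
β → α = 3/4 → 3/4 = 1
α → β = 3/4 → 3/4 = 1
(β → α) ∧ (α → β) = 1 ∧ 1 = 1
γ ↔ ((β → α) ∧ (α → β)) = 3/4 ↔ 1 = 3/4
β → β = 3/4 → 3/4 = 1
β ∧ γ = 3/4 ∧ 3/4 = 3/4
(β → β) ∧ (β ∧ γ) = 1 ∧ 3/4 = 3/4
(γ ↔ ((β → α) ∧ (α → β))) ↔ ((β → β) ∧ (β ∧ γ)) = 3/4 ↔ 3/4 = 1
(((~α ∧ γ) ↔ (β ∧ γ)) → (~(β → α) → (γ ↔ β))) ∧ ((γ ↔ ((β → α) ∧ (α → β))) ↔ ((β → β) ∧ (β ∧ γ))) = 1 ∧ 1 = 1
(((β → (β → α)) → ((γ ∧ γ) ∧ β)) ∧ ((β → α) ↔ β)) ↔ ((((~α ∧ γ) ↔ (β ∧ γ)) → (~(β → α) → (γ ↔ β))) ∧ ((γ ↔ ((β → α) ∧ (α → β))) ↔ ((β → β) ∧ (β ∧ γ)))) = 3/4 ↔ 1 = 3/4
β → β = 3/4 → 3/4 = 1
β → α = 3/4 → 3/4 = 1
β ∧ β = 3/4 ∧ 3/4 = 3/4
(β → α) ↔ (β ∧ β) = 1 ↔ 3/4 = 3/4
(β → β) ↔ ((β → α) ↔ (β ∧ β)) = 1 ↔ 3/4 = 3/4
α ↔ γ = 3/4 ↔ 3/4 = 1
α ∧ γ = 3/4 ∧ 3/4 = 3/4
(α ∧ γ) → β = 3/4 → 3/4 = 1
(α ↔ γ) ↔ ((α ∧ γ) → β) = 1 ↔ 1 = 1
((β → β) ↔ ((β → α) ↔ (β ∧ β))) ↔ ((α ↔ γ) ↔ ((α ∧ γ) → β)) = 3/4 ↔ 1 = 3/4
γ ∧ γ = 3/4 ∧ 3/4 = 3/4
~γ = ~3/4 = 0
~~γ = ~0 = 1
(γ ∧ γ) → ~~γ = 3/4 → 1 = 1
β ∧ α = 3/4 ∧ 3/4 = 3/4
α → γ = 3/4 → 3/4 = 1
~(α → γ) = ~1 = 0
(β ∧ α) → ~(α → γ) = 3/4 → 0 = 0
((γ ∧ γ) → ~~γ) ∧ ((β ∧ α) → ~(α → γ)) = 1 ∧ 0 = 0
(((β → β) ↔ ((β → α) ↔ (β ∧ β))) ↔ ((α ↔ γ) ↔ ((α ∧ γ) → β))) → (((γ ∧ γ) → ~~γ) ∧ ((β ∧ α) → ~(α → γ))) = 3/4 → 0 = 0
~β = ~3/4 = 0
α ∧ β = 3/4 ∧ 3/4 = 3/4
~(α ∧ β) = ~3/4 = 0
~β ↔ ~(α ∧ β) = 0 ↔ 0 = 1
γ ∧ α = 3/4 ∧ 3/4 = 3/4
β ∧ (γ ∧ α) = 3/4 ∧ 3/4 = 3/4
(~β ↔ ~(α ∧ β)) ↔ (β ∧ (γ ∧ α)) = 1 ↔ 3/4 = 3/4
((((β → β) ↔ ((β → α) ↔ (β ∧ β))) ↔ ((α ↔ γ) ↔ ((α ∧ γ) → β))) → (((γ ∧ γ) → ~~γ) ∧ ((β ∧ α) → ~(α → γ)))) → ((~β ↔ ~(α ∧ β)) ↔ (β ∧ (γ ∧ α))) = 0 → 3/4 = 1
((((β → (β → α)) → ((γ ∧ γ) ∧ β)) ∧ ((β → α) ↔ β)) ↔ ((((~α ∧ γ) ↔ (β ∧ γ)) → (~(β → α) → (γ ↔ β))) ∧ ((γ ↔ ((β → α) ∧ (α → β))) ↔ ((β → β) ∧ (β ∧ γ))))) ∧ (((((β → β) ↔ ((β → α) ↔ (β ∧ β))) ↔ ((α ↔ γ) ↔ ((α ∧ γ) → β))) → (((γ ∧ γ) → ~~γ) ∧ ((β ∧ α) → ~(α → γ)))) → ((~β ↔ ~(α ∧ β)) ↔ (β ∧ (γ ∧ α)))) = 3/4 ∧ 1 = 3/4

3/4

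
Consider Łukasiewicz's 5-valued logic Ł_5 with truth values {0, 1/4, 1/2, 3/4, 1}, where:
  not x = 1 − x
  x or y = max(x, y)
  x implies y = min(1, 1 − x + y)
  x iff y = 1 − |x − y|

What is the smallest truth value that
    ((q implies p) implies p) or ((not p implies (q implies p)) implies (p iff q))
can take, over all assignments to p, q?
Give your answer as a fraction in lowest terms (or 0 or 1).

1/2

Take p = 1/2, q = 0:
q implies p = 0 implies 1/2 = 1
(q implies p) implies p = 1 implies 1/2 = 1/2
not p = not 1/2 = 1/2
q implies p = 0 implies 1/2 = 1
not p implies (q implies p) = 1/2 implies 1 = 1
p iff q = 1/2 iff 0 = 1/2
(not p implies (q implies p)) implies (p iff q) = 1 implies 1/2 = 1/2
((q implies p) implies p) or ((not p implies (q implies p)) implies (p iff q)) = 1/2 or 1/2 = 1/2
No assignment yields a value below 1/2, so this is the minimum.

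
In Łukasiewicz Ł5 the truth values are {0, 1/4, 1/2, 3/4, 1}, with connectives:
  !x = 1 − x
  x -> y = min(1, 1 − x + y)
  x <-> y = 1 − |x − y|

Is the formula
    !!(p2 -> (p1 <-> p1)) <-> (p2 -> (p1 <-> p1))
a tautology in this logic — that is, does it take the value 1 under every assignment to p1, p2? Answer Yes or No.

At p1 = 3/4, p2 = 3/4, for instance:
p1 <-> p1 = 3/4 <-> 3/4 = 1
p2 -> (p1 <-> p1) = 3/4 -> 1 = 1
!(p2 -> (p1 <-> p1)) = !1 = 0
!!(p2 -> (p1 <-> p1)) = !0 = 1
!!(p2 -> (p1 <-> p1)) <-> (p2 -> (p1 <-> p1)) = 1 <-> 1 = 1
and checking the remaining 24 assignments likewise gives ≥ 1 in every case.

Yes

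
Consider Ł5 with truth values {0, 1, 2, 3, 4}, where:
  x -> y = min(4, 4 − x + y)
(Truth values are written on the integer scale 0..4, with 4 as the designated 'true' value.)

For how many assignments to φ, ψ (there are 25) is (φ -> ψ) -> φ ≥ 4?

9

value 4: 9 assignments (counts)
value 3: 3 assignments
value 2: 4 assignments
value 1: 4 assignments
value 0: 5 assignments
So 9 of the 25 assignments meet the threshold.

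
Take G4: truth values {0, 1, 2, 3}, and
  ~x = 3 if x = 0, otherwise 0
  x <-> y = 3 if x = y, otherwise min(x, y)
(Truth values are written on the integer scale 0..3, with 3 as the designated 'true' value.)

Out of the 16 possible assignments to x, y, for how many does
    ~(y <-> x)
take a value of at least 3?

6

x = 0, y = 0 ↦ 0  <
x = 0, y = 1 ↦ 3  ≥
x = 0, y = 2 ↦ 3  ≥
x = 0, y = 3 ↦ 3  ≥
x = 1, y = 0 ↦ 3  ≥
x = 1, y = 1 ↦ 0  <
x = 1, y = 2 ↦ 0  <
x = 1, y = 3 ↦ 0  <
x = 2, y = 0 ↦ 3  ≥
x = 2, y = 1 ↦ 0  <
x = 2, y = 2 ↦ 0  <
x = 2, y = 3 ↦ 0  <
x = 3, y = 0 ↦ 3  ≥
x = 3, y = 1 ↦ 0  <
x = 3, y = 2 ↦ 0  <
x = 3, y = 3 ↦ 0  <
So 6 of the 16 assignments meet the threshold.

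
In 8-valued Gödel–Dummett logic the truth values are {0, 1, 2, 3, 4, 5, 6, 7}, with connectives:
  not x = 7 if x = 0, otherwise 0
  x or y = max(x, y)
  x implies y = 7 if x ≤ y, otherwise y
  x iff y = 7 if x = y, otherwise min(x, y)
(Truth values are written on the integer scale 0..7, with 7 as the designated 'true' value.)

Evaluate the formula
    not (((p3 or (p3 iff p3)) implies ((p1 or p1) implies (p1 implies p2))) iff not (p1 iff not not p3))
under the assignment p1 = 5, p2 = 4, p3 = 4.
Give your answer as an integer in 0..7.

p3 iff p3 = 4 iff 4 = 7
p3 or (p3 iff p3) = 4 or 7 = 7
p1 or p1 = 5 or 5 = 5
p1 implies p2 = 5 implies 4 = 4
(p1 or p1) implies (p1 implies p2) = 5 implies 4 = 4
(p3 or (p3 iff p3)) implies ((p1 or p1) implies (p1 implies p2)) = 7 implies 4 = 4
not p3 = not 4 = 0
not not p3 = not 0 = 7
p1 iff not not p3 = 5 iff 7 = 5
not (p1 iff not not p3) = not 5 = 0
((p3 or (p3 iff p3)) implies ((p1 or p1) implies (p1 implies p2))) iff not (p1 iff not not p3) = 4 iff 0 = 0
not (((p3 or (p3 iff p3)) implies ((p1 or p1) implies (p1 implies p2))) iff not (p1 iff not not p3)) = not 0 = 7

7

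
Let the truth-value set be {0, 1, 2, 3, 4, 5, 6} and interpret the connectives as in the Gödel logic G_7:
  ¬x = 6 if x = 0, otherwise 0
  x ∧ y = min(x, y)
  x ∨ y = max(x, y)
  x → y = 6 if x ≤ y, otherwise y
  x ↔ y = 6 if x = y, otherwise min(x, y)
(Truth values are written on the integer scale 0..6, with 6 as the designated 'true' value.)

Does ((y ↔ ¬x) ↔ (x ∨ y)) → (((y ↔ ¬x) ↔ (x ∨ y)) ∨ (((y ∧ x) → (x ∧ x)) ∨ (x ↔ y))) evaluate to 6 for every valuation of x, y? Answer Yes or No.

At x = 2, y = 0, for instance:
¬x = ¬2 = 0
y ↔ ¬x = 0 ↔ 0 = 6
x ∨ y = 2 ∨ 0 = 2
(y ↔ ¬x) ↔ (x ∨ y) = 6 ↔ 2 = 2
y ∧ x = 0 ∧ 2 = 0
x ∧ x = 2 ∧ 2 = 2
(y ∧ x) → (x ∧ x) = 0 → 2 = 6
x ↔ y = 2 ↔ 0 = 0
((y ∧ x) → (x ∧ x)) ∨ (x ↔ y) = 6 ∨ 0 = 6
((y ↔ ¬x) ↔ (x ∨ y)) ∨ (((y ∧ x) → (x ∧ x)) ∨ (x ↔ y)) = 2 ∨ 6 = 6
((y ↔ ¬x) ↔ (x ∨ y)) → (((y ↔ ¬x) ↔ (x ∨ y)) ∨ (((y ∧ x) → (x ∧ x)) ∨ (x ↔ y))) = 2 → 6 = 6
and checking the remaining 48 assignments likewise gives ≥ 6 in every case.

Yes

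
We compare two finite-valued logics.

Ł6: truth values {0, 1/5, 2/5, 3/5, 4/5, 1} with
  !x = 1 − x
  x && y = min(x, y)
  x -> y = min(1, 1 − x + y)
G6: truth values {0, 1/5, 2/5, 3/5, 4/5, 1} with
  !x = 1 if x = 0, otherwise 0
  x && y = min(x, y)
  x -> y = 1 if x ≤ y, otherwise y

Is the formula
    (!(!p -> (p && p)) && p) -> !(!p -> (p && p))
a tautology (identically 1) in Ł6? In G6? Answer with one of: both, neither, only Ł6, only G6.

both

In Ł6: every assignment gives 1 — tautology.
In G6: every assignment gives 1 — tautology.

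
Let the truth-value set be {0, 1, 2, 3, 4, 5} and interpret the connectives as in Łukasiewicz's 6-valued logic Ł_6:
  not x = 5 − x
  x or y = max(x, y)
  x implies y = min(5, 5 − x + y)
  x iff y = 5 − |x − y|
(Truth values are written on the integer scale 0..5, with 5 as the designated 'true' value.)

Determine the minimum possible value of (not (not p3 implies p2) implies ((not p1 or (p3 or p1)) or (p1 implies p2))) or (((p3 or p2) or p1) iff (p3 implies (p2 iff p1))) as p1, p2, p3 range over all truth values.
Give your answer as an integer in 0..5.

Take p1 = 2, p2 = 0, p3 = 0:
not p3 = not 0 = 5
not p3 implies p2 = 5 implies 0 = 0
not (not p3 implies p2) = not 0 = 5
not p1 = not 2 = 3
p3 or p1 = 0 or 2 = 2
not p1 or (p3 or p1) = 3 or 2 = 3
p1 implies p2 = 2 implies 0 = 3
(not p1 or (p3 or p1)) or (p1 implies p2) = 3 or 3 = 3
not (not p3 implies p2) implies ((not p1 or (p3 or p1)) or (p1 implies p2)) = 5 implies 3 = 3
p3 or p2 = 0 or 0 = 0
(p3 or p2) or p1 = 0 or 2 = 2
p2 iff p1 = 0 iff 2 = 3
p3 implies (p2 iff p1) = 0 implies 3 = 5
((p3 or p2) or p1) iff (p3 implies (p2 iff p1)) = 2 iff 5 = 2
(not (not p3 implies p2) implies ((not p1 or (p3 or p1)) or (p1 implies p2))) or (((p3 or p2) or p1) iff (p3 implies (p2 iff p1))) = 3 or 2 = 3
No assignment yields a value below 3, so this is the minimum.

3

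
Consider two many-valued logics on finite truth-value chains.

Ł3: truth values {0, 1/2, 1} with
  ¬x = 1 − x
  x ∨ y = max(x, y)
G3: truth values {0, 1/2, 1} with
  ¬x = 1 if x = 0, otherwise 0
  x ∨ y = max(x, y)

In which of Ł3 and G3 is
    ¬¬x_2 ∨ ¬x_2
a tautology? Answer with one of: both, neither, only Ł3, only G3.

only G3

In Ł3: at x_2 = 1/2 the value is 1/2 — not a tautology.
In G3: every assignment gives 1 — tautology.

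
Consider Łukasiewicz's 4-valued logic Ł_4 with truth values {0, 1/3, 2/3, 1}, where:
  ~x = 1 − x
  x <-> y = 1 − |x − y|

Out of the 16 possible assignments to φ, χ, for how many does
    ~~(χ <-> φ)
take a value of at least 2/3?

10

φ = 0, χ = 0 ↦ 1  ≥
φ = 0, χ = 1/3 ↦ 2/3  ≥
φ = 0, χ = 2/3 ↦ 1/3  <
φ = 0, χ = 1 ↦ 0  <
φ = 1/3, χ = 0 ↦ 2/3  ≥
φ = 1/3, χ = 1/3 ↦ 1  ≥
φ = 1/3, χ = 2/3 ↦ 2/3  ≥
φ = 1/3, χ = 1 ↦ 1/3  <
φ = 2/3, χ = 0 ↦ 1/3  <
φ = 2/3, χ = 1/3 ↦ 2/3  ≥
φ = 2/3, χ = 2/3 ↦ 1  ≥
φ = 2/3, χ = 1 ↦ 2/3  ≥
φ = 1, χ = 0 ↦ 0  <
φ = 1, χ = 1/3 ↦ 1/3  <
φ = 1, χ = 2/3 ↦ 2/3  ≥
φ = 1, χ = 1 ↦ 1  ≥
So 10 of the 16 assignments meet the threshold.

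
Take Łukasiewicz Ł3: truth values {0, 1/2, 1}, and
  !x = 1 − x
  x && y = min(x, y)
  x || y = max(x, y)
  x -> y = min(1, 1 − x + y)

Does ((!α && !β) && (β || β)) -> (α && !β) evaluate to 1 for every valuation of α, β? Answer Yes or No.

Counterexample: take α = 0, β = 1/2.
!α = !0 = 1
!β = !1/2 = 1/2
!α && !β = 1 && 1/2 = 1/2
β || β = 1/2 || 1/2 = 1/2
(!α && !β) && (β || β) = 1/2 && 1/2 = 1/2
!β = !1/2 = 1/2
α && !β = 0 && 1/2 = 0
((!α && !β) && (β || β)) -> (α && !β) = 1/2 -> 0 = 1/2
This gives 1/2 ≠ 1.

No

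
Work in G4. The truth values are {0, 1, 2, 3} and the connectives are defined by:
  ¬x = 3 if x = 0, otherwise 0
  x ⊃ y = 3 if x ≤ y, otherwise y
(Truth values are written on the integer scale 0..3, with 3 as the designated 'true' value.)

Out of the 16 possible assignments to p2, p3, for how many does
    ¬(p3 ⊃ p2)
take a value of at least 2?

3

p2 = 0, p3 = 0 ↦ 0  <
p2 = 0, p3 = 1 ↦ 3  ≥
p2 = 0, p3 = 2 ↦ 3  ≥
p2 = 0, p3 = 3 ↦ 3  ≥
p2 = 1, p3 = 0 ↦ 0  <
p2 = 1, p3 = 1 ↦ 0  <
p2 = 1, p3 = 2 ↦ 0  <
p2 = 1, p3 = 3 ↦ 0  <
p2 = 2, p3 = 0 ↦ 0  <
p2 = 2, p3 = 1 ↦ 0  <
p2 = 2, p3 = 2 ↦ 0  <
p2 = 2, p3 = 3 ↦ 0  <
p2 = 3, p3 = 0 ↦ 0  <
p2 = 3, p3 = 1 ↦ 0  <
p2 = 3, p3 = 2 ↦ 0  <
p2 = 3, p3 = 3 ↦ 0  <
So 3 of the 16 assignments meet the threshold.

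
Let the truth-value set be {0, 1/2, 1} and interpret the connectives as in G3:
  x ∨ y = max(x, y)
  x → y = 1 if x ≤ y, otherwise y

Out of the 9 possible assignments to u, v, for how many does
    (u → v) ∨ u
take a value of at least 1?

8

u = 0, v = 0 ↦ 1  ≥
u = 0, v = 1/2 ↦ 1  ≥
u = 0, v = 1 ↦ 1  ≥
u = 1/2, v = 0 ↦ 1/2  <
u = 1/2, v = 1/2 ↦ 1  ≥
u = 1/2, v = 1 ↦ 1  ≥
u = 1, v = 0 ↦ 1  ≥
u = 1, v = 1/2 ↦ 1  ≥
u = 1, v = 1 ↦ 1  ≥
So 8 of the 9 assignments meet the threshold.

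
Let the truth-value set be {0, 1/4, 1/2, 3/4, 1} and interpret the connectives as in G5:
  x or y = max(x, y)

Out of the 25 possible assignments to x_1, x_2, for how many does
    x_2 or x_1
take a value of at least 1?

9

value 1: 9 assignments (counts)
value 3/4: 7 assignments
value 1/2: 5 assignments
value 1/4: 3 assignments
value 0: 1 assignment
So 9 of the 25 assignments meet the threshold.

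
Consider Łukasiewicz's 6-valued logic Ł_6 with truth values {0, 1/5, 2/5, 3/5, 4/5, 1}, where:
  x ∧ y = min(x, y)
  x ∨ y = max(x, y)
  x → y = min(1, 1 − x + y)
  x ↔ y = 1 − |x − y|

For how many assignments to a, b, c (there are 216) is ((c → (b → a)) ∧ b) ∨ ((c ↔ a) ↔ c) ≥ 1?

63

value 1: 63 assignments (counts)
value 4/5: 70 assignments
value 3/5: 42 assignments
value 2/5: 28 assignments
value 1/5: 10 assignments
value 0: 3 assignments
So 63 of the 216 assignments meet the threshold.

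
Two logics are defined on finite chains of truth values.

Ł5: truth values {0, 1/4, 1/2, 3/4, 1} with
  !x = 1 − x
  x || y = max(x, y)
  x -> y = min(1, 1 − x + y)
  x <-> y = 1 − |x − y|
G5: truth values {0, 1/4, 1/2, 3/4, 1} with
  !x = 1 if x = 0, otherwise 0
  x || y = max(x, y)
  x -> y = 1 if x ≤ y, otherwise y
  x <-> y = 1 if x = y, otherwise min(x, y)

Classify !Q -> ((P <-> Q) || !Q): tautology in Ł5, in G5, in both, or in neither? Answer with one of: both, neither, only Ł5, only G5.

In Ł5: every assignment gives 1 — tautology.
In G5: every assignment gives 1 — tautology.

both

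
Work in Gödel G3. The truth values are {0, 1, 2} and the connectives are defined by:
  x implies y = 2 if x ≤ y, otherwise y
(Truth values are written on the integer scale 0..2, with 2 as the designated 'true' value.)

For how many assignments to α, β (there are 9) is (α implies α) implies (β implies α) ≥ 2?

α = 0, β = 0 ↦ 2  ≥
α = 0, β = 1 ↦ 0  <
α = 0, β = 2 ↦ 0  <
α = 1, β = 0 ↦ 2  ≥
α = 1, β = 1 ↦ 2  ≥
α = 1, β = 2 ↦ 1  <
α = 2, β = 0 ↦ 2  ≥
α = 2, β = 1 ↦ 2  ≥
α = 2, β = 2 ↦ 2  ≥
So 6 of the 9 assignments meet the threshold.

6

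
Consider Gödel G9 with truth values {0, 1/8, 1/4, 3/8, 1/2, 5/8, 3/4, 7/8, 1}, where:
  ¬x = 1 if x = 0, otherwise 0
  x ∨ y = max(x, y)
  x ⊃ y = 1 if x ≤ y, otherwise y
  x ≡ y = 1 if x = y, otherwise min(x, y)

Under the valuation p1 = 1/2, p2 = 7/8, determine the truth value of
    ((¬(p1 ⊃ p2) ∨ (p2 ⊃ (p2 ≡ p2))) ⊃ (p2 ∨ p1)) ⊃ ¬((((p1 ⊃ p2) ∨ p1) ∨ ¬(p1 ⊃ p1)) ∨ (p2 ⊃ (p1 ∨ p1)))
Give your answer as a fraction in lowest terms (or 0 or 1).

p1 ⊃ p2 = 1/2 ⊃ 7/8 = 1
¬(p1 ⊃ p2) = ¬1 = 0
p2 ≡ p2 = 7/8 ≡ 7/8 = 1
p2 ⊃ (p2 ≡ p2) = 7/8 ⊃ 1 = 1
¬(p1 ⊃ p2) ∨ (p2 ⊃ (p2 ≡ p2)) = 0 ∨ 1 = 1
p2 ∨ p1 = 7/8 ∨ 1/2 = 7/8
(¬(p1 ⊃ p2) ∨ (p2 ⊃ (p2 ≡ p2))) ⊃ (p2 ∨ p1) = 1 ⊃ 7/8 = 7/8
p1 ⊃ p2 = 1/2 ⊃ 7/8 = 1
(p1 ⊃ p2) ∨ p1 = 1 ∨ 1/2 = 1
p1 ⊃ p1 = 1/2 ⊃ 1/2 = 1
¬(p1 ⊃ p1) = ¬1 = 0
((p1 ⊃ p2) ∨ p1) ∨ ¬(p1 ⊃ p1) = 1 ∨ 0 = 1
p1 ∨ p1 = 1/2 ∨ 1/2 = 1/2
p2 ⊃ (p1 ∨ p1) = 7/8 ⊃ 1/2 = 1/2
(((p1 ⊃ p2) ∨ p1) ∨ ¬(p1 ⊃ p1)) ∨ (p2 ⊃ (p1 ∨ p1)) = 1 ∨ 1/2 = 1
¬((((p1 ⊃ p2) ∨ p1) ∨ ¬(p1 ⊃ p1)) ∨ (p2 ⊃ (p1 ∨ p1))) = ¬1 = 0
((¬(p1 ⊃ p2) ∨ (p2 ⊃ (p2 ≡ p2))) ⊃ (p2 ∨ p1)) ⊃ ¬((((p1 ⊃ p2) ∨ p1) ∨ ¬(p1 ⊃ p1)) ∨ (p2 ⊃ (p1 ∨ p1))) = 7/8 ⊃ 0 = 0

0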